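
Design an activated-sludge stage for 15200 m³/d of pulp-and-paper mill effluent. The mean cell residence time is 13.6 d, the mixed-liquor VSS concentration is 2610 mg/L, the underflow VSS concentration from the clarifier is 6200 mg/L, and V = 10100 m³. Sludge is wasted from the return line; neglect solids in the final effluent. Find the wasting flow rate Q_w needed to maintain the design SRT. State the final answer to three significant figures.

Q_w ≈ 313 m³/d

θ_c = V·X/(Q_w·X_r) when wasting from the recycle, so Q_w = V·X/(θ_c·X_r) = 10100 × 2610 / (13.6 × 6200) = 312.6 m³/d.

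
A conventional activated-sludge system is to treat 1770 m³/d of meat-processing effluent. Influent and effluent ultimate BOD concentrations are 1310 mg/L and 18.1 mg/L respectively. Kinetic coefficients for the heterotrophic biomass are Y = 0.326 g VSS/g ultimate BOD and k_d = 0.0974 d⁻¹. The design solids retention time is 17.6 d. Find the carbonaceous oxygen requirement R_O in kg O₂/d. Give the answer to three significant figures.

Y_obs = Y / (1 + k_d θ_c) = 0.326 / (1 + 0.0974 × 17.6) = 0.326 / 2.714 = 0.1201.
Q·(S₀ − S) = 1770 × (1310 − 18.1) × 10⁻³ = 2287 kg/d removed.
P_X = Y_obs·Q·(S₀ − S) = 0.1201 × 2287 = 274.6 kg VSS/d.
R_O = Q·ΔS − 1.42 P_X = 2287 − 390.0 = 1897 kg O₂/d.

R_O ≈ 1900 kg O₂/d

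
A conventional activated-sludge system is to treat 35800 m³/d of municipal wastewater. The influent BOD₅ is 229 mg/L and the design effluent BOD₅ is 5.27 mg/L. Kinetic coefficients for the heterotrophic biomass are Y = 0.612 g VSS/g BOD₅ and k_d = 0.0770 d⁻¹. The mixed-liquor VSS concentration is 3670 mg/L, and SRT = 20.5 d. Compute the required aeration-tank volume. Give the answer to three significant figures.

Rearranging the biomass balance for a CMAS with decay, V = Y·Q·ΔS·θ_c / [X·(1+k_d θ_c)] = 0.612 × 35800 × (229 − 5.27) × 20.5 / [3670 × (1 + 0.0770 × 20.5)] = 1×10^8 / 9463 = 10619 m³.

V ≈ 10600 m³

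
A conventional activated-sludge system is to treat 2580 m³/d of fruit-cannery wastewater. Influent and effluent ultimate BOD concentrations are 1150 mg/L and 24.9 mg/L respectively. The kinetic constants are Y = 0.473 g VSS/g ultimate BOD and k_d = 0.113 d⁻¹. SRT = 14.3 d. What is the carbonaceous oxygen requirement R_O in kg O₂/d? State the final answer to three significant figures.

Y_obs = Y / (1 + k_d θ_c) = 0.473 / (1 + 0.113 × 14.3) = 0.473 / 2.616 = 0.1808.
Q·(S₀ − S) = 2580 × (1150 − 24.9) × 10⁻³ = 2903 kg/d removed.
Biomass synthesised: P_X = Y_obs × 2903 = 524.9 kg VSS/d.
Carbonaceous O₂ demand = substrate oxidised − cell-mass equivalent = 2903 − 1.42 × 524.9 = 2157 kg O₂/d.

R_O ≈ 2160 kg O₂/d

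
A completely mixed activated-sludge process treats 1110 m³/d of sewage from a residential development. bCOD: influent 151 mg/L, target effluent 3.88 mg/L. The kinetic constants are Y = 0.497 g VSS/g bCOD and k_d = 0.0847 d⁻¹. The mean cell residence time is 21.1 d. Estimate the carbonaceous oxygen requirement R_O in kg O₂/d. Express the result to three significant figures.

Y_obs = Y / (1 + k_d θ_c) = 0.497 / (1 + 0.0847 × 21.1) = 0.497 / 2.787 = 0.1783.
Q·(S₀ − S) = 1110 × (151 − 3.88) × 10⁻³ = 163.3 kg/d removed.
Net sludge production P_X = 0.1783 × 163.3 = 29.12 kg VSS/d.
R_O = Q·ΔS − 1.42 P_X = 163.3 − 41.35 = 122.0 kg O₂/d.

R_O ≈ 122 kg O₂/d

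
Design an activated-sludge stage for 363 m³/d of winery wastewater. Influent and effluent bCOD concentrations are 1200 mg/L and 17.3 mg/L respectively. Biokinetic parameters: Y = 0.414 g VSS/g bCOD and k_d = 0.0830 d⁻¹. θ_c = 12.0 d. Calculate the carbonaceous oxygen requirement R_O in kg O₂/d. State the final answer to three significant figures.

R_O ≈ 303 kg O₂/d

Observed yield with endogenous decay: Y_obs = Y / (1 + k_d·θ_c) = 0.414 / (1 + 0.0830 × 12.0) = 0.414 / 1.996 = 0.2074 g VSS/g bCOD.
ΔS = 1200 − 17.3 = 1183 mg/L, so the substrate removal rate is 363 × 1183/1000 = 429.3 kg bCOD/d.
Biomass synthesised: P_X = Y_obs × 429.3 = 89.05 kg VSS/d.
R_O = Q·ΔS − 1.42 P_X = 429.3 − 126.4 = 302.9 kg O₂/d.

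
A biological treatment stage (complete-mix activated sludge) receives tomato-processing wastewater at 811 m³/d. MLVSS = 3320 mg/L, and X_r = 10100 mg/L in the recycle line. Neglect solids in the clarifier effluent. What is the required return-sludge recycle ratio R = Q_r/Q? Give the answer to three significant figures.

Solids balance on the clarifier gives (1+R)X = R·X_r, so R = X/(X_r − X) = 3320 / (10100 − 3320) = 0.4897.

R ≈ 0.490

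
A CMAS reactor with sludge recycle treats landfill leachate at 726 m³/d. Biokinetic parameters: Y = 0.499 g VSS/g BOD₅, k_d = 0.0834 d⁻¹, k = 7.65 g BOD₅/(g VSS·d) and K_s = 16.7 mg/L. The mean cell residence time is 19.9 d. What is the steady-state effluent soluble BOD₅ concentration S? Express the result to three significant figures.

S ≈ 0.606 mg/L

Effluent substrate depends only on kinetics and SRT: S = K_s(1 + k_d θ_c) / [θ_c(Yk − k_d) − 1] = 16.7 × (1 + 0.0834 × 19.9) / [19.9 × (0.499 × 7.65 − 0.0834) − 1] = 44.42 / 73.31 = 0.6059 mg/L.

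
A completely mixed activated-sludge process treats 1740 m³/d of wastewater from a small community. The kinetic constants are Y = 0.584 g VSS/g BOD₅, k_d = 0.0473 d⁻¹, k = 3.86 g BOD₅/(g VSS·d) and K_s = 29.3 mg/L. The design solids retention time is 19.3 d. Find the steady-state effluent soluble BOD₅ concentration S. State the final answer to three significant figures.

S ≈ 1.35 mg/L

Effluent substrate depends only on kinetics and SRT: S = K_s(1 + k_d θ_c) / [θ_c(Yk − k_d) − 1] = 29.3 × (1 + 0.0473 × 19.3) / [19.3 × (0.584 × 3.86 − 0.0473) − 1] = 56.05 / 41.59 = 1.347 mg/L.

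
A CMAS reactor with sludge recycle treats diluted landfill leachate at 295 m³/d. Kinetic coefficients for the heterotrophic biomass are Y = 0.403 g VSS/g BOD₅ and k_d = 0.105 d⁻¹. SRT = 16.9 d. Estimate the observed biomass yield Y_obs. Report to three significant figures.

Y_obs ≈ 0.145 g VSS/g BOD₅

Observed yield with endogenous decay: Y_obs = Y / (1 + k_d·θ_c) = 0.403 / (1 + 0.105 × 16.9) = 0.403 / 2.774 = 0.1453 g VSS/g BOD₅.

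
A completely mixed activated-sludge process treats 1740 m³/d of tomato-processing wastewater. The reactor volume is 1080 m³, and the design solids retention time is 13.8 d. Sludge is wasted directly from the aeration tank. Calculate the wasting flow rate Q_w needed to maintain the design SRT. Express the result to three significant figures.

Q_w ≈ 78.3 m³/d

Wasting from the aeration tank: Q_w = V / θ_c = 1080 / 13.8 = 78.26 m³/d.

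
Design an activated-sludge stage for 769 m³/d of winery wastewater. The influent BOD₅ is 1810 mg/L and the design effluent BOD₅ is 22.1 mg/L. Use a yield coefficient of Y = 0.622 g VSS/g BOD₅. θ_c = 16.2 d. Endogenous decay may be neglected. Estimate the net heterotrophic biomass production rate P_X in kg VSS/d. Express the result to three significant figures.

P_X ≈ 855 kg VSS/d

Since k_d ≈ 0, Y_obs = Y = 0.622 g VSS/g BOD₅.
Substrate removed = Q·(S₀ − S) = 769 m³/d × (1810 − 22.1) g/m³ = 1.37×10^6 g/d = 1375 kg/d.
P_X = Y_obs · Q(S₀ − S) = 0.6220 × 1375 = 855.2 kg VSS/d.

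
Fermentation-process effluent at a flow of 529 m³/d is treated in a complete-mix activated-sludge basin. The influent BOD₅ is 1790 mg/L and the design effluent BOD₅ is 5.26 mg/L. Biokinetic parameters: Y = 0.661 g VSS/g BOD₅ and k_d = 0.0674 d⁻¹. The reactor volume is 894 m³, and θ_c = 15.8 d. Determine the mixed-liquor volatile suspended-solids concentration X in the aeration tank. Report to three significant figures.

From V·X·(1 + k_d·θ_c) = Y·Q·(S₀ − S)·θ_c: X = 0.661 × 529 × (1790 − 5.26) × 15.8 / [894 × (1 + 0.0674 × 15.8)] = 5341 mg/L.

X ≈ 5340 mg/L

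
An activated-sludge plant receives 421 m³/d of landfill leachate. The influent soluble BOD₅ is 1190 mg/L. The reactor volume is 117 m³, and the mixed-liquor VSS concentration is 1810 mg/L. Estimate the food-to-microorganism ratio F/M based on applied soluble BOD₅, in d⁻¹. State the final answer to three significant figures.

Food-to-microorganism ratio F/M = Q S₀ / (V X) = 421 × 1190 / (117.0 × 1810) = 2.366 d⁻¹.

F/M ≈ 2.37 d⁻¹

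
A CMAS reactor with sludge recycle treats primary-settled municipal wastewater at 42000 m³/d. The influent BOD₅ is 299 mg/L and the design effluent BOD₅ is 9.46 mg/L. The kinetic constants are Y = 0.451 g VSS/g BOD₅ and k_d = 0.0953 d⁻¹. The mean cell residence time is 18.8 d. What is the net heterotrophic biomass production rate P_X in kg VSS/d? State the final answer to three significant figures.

P_X ≈ 1960 kg VSS/d

Y_obs = Y / (1 + k_d θ_c) = 0.451 / (1 + 0.0953 × 18.8) = 0.451 / 2.792 = 0.1616.
ΔS = 299 − 9.46 = 289.5 mg/L, so the substrate removal rate is 42000 × 289.5/1000 = 12161 kg BOD₅/d.
So the net sludge growth is P_X = 0.1616 × 12161 = 1965 kg VSS/d.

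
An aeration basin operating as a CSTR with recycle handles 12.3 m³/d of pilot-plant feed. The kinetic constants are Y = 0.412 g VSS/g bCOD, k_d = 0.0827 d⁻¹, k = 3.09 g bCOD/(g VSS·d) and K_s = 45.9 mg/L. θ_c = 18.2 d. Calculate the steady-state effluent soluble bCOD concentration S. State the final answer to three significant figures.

S ≈ 5.56 mg/L

Effluent substrate depends only on kinetics and SRT: S = K_s(1 + k_d θ_c) / [θ_c(Yk − k_d) − 1] = 45.9 × (1 + 0.0827 × 18.2) / [18.2 × (0.412 × 3.09 − 0.0827) − 1] = 115.0 / 20.66 = 5.564 mg/L.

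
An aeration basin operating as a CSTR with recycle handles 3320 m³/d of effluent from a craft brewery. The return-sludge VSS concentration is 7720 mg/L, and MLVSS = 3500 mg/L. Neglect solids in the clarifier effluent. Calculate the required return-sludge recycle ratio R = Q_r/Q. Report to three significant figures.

R ≈ 0.829

Mass balance around the secondary clarifier (neglecting effluent solids): R = X / (X_r − X) = 3500 / (7720 − 3500) = 0.8294.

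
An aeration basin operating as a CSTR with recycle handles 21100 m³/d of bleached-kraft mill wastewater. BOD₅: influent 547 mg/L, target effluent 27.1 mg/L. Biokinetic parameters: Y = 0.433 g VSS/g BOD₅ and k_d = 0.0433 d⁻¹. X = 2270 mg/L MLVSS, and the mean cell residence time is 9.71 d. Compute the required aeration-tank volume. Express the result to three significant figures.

Rearranging the biomass balance for a CMAS with decay, V = Y·Q·ΔS·θ_c / [X·(1+k_d θ_c)] = 0.433 × 21100 × (547 − 27.1) × 9.71 / [2270 × (1 + 0.0433 × 9.71)] = 4.61×10^7 / 3224 = 14304 m³.

V ≈ 14300 m³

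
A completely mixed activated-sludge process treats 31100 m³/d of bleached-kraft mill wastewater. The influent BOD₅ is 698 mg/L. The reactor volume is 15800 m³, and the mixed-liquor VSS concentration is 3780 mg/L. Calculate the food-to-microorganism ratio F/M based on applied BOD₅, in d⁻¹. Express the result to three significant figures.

F/M = Q·S₀ / (V·X) = 31100 × 698 / (15800 × 3780) = 0.3635 g BOD₅·(g VSS·d)⁻¹.

F/M ≈ 0.363 d⁻¹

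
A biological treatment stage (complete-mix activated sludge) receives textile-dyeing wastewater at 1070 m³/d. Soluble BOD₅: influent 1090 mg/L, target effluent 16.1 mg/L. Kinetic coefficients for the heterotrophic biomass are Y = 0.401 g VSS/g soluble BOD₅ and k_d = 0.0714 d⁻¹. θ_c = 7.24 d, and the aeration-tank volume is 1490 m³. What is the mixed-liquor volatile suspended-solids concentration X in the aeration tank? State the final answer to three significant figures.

From V·X·(1 + k_d·θ_c) = Y·Q·(S₀ − S)·θ_c: X = 0.401 × 1070 × (1090 − 16.1) × 7.24 / [1490 × (1 + 0.0714 × 7.24)] = 1476 mg/L.

X ≈ 1480 mg/L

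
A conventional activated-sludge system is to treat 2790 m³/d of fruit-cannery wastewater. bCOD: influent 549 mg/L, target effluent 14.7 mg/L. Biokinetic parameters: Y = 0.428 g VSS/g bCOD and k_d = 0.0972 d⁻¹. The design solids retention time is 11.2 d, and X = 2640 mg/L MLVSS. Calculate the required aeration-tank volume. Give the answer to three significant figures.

Steady-state biomass mass balance: V·X·(1 + k_d·θ_c) = Y·Q·(S₀ − S)·θ_c, so V = 0.428 × 2790 × (549 − 14.7) × 11.2 / [2640 × (1 + 0.0972 × 11.2)] = 7.15×10^6 / 5514 = 1296 m³.

V ≈ 1300 m³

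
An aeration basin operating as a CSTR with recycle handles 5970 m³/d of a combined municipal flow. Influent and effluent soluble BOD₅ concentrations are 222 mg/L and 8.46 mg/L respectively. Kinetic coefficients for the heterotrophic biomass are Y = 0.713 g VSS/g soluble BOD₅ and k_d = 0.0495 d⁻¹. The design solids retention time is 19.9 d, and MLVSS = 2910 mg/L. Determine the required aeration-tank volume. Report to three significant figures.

Rearranging the biomass balance for a CMAS with decay, V = Y·Q·ΔS·θ_c / [X·(1+k_d θ_c)] = 0.713 × 5970 × (222 − 8.46) × 19.9 / [2910 × (1 + 0.0495 × 19.9)] = 1.81×10^7 / 5776 = 3131 m³.

V ≈ 3130 m³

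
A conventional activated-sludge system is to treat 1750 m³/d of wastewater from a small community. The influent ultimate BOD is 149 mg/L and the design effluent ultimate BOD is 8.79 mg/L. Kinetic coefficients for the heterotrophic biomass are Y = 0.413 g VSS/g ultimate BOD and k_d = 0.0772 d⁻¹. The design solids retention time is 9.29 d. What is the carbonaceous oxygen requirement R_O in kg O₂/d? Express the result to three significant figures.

R_O ≈ 162 kg O₂/d

Observed yield with endogenous decay: Y_obs = Y / (1 + k_d·θ_c) = 0.413 / (1 + 0.0772 × 9.29) = 0.413 / 1.717 = 0.2405 g VSS/g ultimate BOD.
Q·(S₀ − S) = 1750 × (149 − 8.79) × 10⁻³ = 245.4 kg/d removed.
Net sludge production P_X = 0.2405 × 245.4 = 59.01 kg VSS/d.
R_O = Q·ΔS − 1.42 P_X = 245.4 − 83.80 = 161.6 kg O₂/d.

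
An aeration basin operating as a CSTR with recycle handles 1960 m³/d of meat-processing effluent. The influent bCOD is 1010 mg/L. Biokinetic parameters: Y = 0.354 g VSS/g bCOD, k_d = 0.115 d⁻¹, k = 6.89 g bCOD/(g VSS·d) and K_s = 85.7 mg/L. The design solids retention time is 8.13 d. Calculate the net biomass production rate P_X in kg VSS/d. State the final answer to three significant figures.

P_X ≈ 359 kg VSS/d

For a completely mixed reactor with recycle the Lawrence–McCarty relation gives S = K_s·(1 + k_d·θ_c) / [θ_c·(Y·k − k_d) − 1] = 85.7 × (1 + 0.115 × 8.13) / [8.13 × (0.354 × 6.89 − 0.115) − 1] = 165.8 / 17.89 = 9.267 mg/L.
Y_obs = Y / (1 + k_d θ_c) = 0.354 / (1 + 0.115 × 8.13) = 0.354 / 1.935 = 0.1830.
Substrate removed = Q·(S₀ − S) = 1960 m³/d × (1010 − 9.27) g/m³ = 1.96×10^6 g/d = 1961 kg/d.
Net biomass production P_X = Y_obs × Q·(S₀ − S) = 0.1830 × 1961 = 358.8 kg VSS/d.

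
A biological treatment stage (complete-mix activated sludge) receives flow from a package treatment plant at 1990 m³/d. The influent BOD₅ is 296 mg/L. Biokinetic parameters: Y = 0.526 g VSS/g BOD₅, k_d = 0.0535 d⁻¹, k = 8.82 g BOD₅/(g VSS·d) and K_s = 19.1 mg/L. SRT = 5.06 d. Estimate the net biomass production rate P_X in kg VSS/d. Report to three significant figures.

P_X ≈ 243 kg VSS/d

For a completely mixed reactor with recycle the Lawrence–McCarty relation gives S = K_s·(1 + k_d·θ_c) / [θ_c·(Y·k − k_d) − 1] = 19.1 × (1 + 0.0535 × 5.06) / [5.06 × (0.526 × 8.82 − 0.0535) − 1] = 24.27 / 22.20 = 1.093 mg/L.
Observed yield with endogenous decay: Y_obs = Y / (1 + k_d·θ_c) = 0.526 / (1 + 0.0535 × 5.06) = 0.526 / 1.271 = 0.4139 g VSS/g BOD₅.
Q·(S₀ − S) = 1990 × (296 − 1.09) × 10⁻³ = 586.9 kg/d removed.
Net biomass production P_X = Y_obs × Q·(S₀ − S) = 0.4139 × 586.9 = 242.9 kg VSS/d.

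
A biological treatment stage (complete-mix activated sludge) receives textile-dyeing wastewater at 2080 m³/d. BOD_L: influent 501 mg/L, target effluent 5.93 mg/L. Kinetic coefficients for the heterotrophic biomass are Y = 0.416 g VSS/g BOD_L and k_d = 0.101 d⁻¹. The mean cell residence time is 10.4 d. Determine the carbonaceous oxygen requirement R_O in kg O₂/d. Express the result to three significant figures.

R_O ≈ 733 kg O₂/d

Y_obs = Y / (1 + k_d θ_c) = 0.416 / (1 + 0.101 × 10.4) = 0.416 / 2.050 = 0.2029.
Q·(S₀ − S) = 2080 × (501 − 5.93) × 10⁻³ = 1030 kg/d removed.
Biomass synthesised: P_X = Y_obs × 1030 = 208.9 kg VSS/d.
R_O = Q·ΔS − 1.42 P_X = 1030 − 296.7 = 733.1 kg O₂/d.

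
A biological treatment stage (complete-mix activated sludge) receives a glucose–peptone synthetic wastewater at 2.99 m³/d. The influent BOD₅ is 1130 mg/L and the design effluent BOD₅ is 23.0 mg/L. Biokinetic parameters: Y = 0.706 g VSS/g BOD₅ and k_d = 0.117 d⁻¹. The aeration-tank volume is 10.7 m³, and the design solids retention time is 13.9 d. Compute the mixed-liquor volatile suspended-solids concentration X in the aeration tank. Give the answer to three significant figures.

X ≈ 1160 mg/L

X = Y·Q·ΔS·θ_c / [V·(1 + k_d θ_c)] = 0.706 × 2.99 × (1130 − 23.0) × 13.9 / [10.7 × (1 + 0.117 × 13.9)] = 1156 mg/L.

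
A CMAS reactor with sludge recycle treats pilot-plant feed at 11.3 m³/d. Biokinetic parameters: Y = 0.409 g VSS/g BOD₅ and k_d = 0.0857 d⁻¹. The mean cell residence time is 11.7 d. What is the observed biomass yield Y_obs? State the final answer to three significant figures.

Correct the yield for decay: Y_obs = Y/(1 + k_d θ_c) = 0.409 / (1 + 0.0857 × 11.7) = 0.409 / 2.003 = 0.2042.

Y_obs ≈ 0.204 g VSS/g BOD₅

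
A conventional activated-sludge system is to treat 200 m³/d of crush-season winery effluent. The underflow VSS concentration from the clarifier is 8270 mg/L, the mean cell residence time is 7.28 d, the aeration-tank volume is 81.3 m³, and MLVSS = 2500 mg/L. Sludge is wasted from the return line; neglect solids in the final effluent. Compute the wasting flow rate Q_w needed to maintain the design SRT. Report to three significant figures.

Wasting from the return line (neglecting effluent solids): Q_w = V·X / (θ_c·X_r) = 81.30 × 2500 / (7.28 × 8270) = 3.376 m³/d.

Q_w ≈ 3.38 m³/d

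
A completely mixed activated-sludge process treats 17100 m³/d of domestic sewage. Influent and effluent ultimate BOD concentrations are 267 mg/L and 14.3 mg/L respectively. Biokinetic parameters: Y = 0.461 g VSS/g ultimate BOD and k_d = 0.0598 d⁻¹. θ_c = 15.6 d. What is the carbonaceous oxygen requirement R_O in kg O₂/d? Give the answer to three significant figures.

The observed yield is Y_obs = Y/(1 + k_d·θ_c) = 0.461 / (1 + 0.0598 × 15.6) = 0.461 / 1.933 = 0.2385 g VSS per g ultimate BOD removed.
Substrate removed = Q·(S₀ − S) = 17100 m³/d × (267 − 14.3) g/m³ = 4.32×10^6 g/d = 4321 kg/d.
Biomass synthesised: P_X = Y_obs × 4321 = 1031 kg VSS/d.
Carbonaceous O₂ demand = substrate oxidised − cell-mass equivalent = 4321 − 1.42 × 1031 = 2858 kg O₂/d.

R_O ≈ 2860 kg O₂/d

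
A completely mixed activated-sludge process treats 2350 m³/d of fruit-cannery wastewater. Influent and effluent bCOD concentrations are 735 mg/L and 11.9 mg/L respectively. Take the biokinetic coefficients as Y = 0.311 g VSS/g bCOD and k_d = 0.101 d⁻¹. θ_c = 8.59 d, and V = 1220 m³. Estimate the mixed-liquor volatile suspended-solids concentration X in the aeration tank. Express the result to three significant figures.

X ≈ 1990 mg/L

Solving the biomass balance for X: X = Y Q (S₀−S) θ_c / [V (1+k_d θ_c)] = 0.311 × 2350 × (735 − 11.9) × 8.59 / [1220 × (1 + 0.101 × 8.59)] = 1992 mg/L.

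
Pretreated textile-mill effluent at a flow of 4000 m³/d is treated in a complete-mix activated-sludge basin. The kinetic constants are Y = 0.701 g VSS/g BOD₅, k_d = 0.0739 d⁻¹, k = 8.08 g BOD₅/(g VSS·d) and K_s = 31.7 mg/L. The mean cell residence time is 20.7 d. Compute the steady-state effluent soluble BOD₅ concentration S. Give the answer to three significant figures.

For a completely mixed reactor with recycle the Lawrence–McCarty relation gives S = K_s·(1 + k_d·θ_c) / [θ_c·(Y·k − k_d) − 1] = 31.7 × (1 + 0.0739 × 20.7) / [20.7 × (0.701 × 8.08 − 0.0739) − 1] = 80.19 / 114.7 = 0.6990 mg/L.

S ≈ 0.699 mg/L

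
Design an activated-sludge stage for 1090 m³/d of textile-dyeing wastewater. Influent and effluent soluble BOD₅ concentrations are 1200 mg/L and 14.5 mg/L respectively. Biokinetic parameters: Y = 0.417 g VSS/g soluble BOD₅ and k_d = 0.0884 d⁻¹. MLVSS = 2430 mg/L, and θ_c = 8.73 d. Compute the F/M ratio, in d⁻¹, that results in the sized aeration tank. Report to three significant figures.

From the SRT design equation V = Y Q (S₀−S) θ_c / [X (1 + k_d θ_c)] = 0.417 × 1090 × (1200 − 14.5) × 8.73 / [2430 × (1 + 0.0884 × 8.73)] = 4.7×10^6 / 4305 = 1093 m³.
Food-to-microorganism ratio F/M = Q S₀ / (V X) = 1090 × 1200 / (1093 × 2430) = 0.4926 d⁻¹.

F/M ≈ 0.493 d⁻¹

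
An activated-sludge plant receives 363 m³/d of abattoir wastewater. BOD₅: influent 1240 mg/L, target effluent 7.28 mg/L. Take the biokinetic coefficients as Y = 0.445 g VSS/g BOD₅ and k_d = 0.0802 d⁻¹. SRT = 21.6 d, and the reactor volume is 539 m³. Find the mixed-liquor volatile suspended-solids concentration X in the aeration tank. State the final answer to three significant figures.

X ≈ 2920 mg/L

X = Y·Q·ΔS·θ_c / [V·(1 + k_d θ_c)] = 0.445 × 363 × (1240 − 7.28) × 21.6 / [539 × (1 + 0.0802 × 21.6)] = 2921 mg/L.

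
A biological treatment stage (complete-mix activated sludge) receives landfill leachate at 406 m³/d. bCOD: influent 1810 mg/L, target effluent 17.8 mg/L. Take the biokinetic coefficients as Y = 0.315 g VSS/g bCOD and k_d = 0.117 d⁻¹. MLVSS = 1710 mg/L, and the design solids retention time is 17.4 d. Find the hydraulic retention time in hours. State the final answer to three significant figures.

From the SRT design equation V = Y Q (S₀−S) θ_c / [X (1 + k_d θ_c)] = 0.315 × 406 × (1810 − 17.8) × 17.4 / [1710 × (1 + 0.117 × 17.4)] = 3.99×10^6 / 5191 = 768.3 m³.
τ = V/Q = 768.3/406 = 1.892 d, or 45.41 h.

τ ≈ 45.4 h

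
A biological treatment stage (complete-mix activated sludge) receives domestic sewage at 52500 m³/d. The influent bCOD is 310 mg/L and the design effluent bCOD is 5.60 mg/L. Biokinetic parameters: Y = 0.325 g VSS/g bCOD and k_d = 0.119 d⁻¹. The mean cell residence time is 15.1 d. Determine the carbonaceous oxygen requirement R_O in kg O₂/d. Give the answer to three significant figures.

Observed yield with endogenous decay: Y_obs = Y / (1 + k_d·θ_c) = 0.325 / (1 + 0.119 × 15.1) = 0.325 / 2.797 = 0.1162 g VSS/g bCOD.
Mass of bCOD removed per day: Q(S₀ − S) = 52500 × 304.4 g/m³ = 15981 kg/d.
P_X = Y_obs·Q·(S₀ − S) = 0.1162 × 15981 = 1857 kg VSS/d.
R_O = Q·ΔS − 1.42 P_X = 15981 − 2637 = 13344 kg O₂/d.

R_O ≈ 13300 kg O₂/d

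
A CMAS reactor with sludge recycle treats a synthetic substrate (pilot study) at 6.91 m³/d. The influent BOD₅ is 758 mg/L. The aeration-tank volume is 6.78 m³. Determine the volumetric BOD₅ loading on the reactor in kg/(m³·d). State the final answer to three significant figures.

Volumetric loading L_v = Q·S₀ / V = 6.91 × 758 g/m³ / 6.780 m³ = 772.5 g/(m³·d) = 0.7725 kg BOD₅/(m³·d).

L_v ≈ 0.773 kg BOD₅/(m³·d)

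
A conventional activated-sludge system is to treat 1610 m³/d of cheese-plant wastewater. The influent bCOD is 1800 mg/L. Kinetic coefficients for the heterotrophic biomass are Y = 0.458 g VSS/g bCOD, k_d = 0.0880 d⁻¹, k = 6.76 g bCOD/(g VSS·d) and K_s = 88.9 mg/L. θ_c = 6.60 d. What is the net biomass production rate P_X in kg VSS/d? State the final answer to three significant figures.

P_X ≈ 836 kg VSS/d

For a completely mixed reactor with recycle the Lawrence–McCarty relation gives S = K_s·(1 + k_d·θ_c) / [θ_c·(Y·k − k_d) − 1] = 88.9 × (1 + 0.0880 × 6.60) / [6.60 × (0.458 × 6.76 − 0.0880) − 1] = 140.5 / 18.85 = 7.454 mg/L.
Correct the yield for decay: Y_obs = Y/(1 + k_d θ_c) = 0.458 / (1 + 0.0880 × 6.60) = 0.458 / 1.581 = 0.2897.
ΔS = 1800 − 7.45 = 1793 mg/L, so the substrate removal rate is 1610 × 1793/1000 = 2886 kg bCOD/d.
Biomass produced: P_X = Y_obs·Q·ΔS = 0.2897 × 2886 ≈ 836.2 kg VSS/d.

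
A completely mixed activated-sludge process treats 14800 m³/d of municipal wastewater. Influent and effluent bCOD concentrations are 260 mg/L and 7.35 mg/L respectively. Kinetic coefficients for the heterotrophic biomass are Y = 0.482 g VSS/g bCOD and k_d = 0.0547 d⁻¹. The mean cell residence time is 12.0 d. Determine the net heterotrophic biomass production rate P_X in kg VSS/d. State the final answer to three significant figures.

P_X ≈ 1090 kg VSS/d

The observed yield is Y_obs = Y/(1 + k_d·θ_c) = 0.482 / (1 + 0.0547 × 12.0) = 0.482 / 1.656 = 0.2910 g VSS per g bCOD removed.
Substrate removed = Q·(S₀ − S) = 14800 m³/d × (260 − 7.35) g/m³ = 3.74×10^6 g/d = 3739 kg/d.
So the net sludge growth is P_X = 0.2910 × 3739 = 1088 kg VSS/d.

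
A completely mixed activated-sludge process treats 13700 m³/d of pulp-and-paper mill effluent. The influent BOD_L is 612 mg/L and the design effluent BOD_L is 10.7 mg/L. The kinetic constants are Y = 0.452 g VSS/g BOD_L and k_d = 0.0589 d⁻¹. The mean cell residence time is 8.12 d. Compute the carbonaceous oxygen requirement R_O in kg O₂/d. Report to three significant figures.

Y_obs = Y / (1 + k_d θ_c) = 0.452 / (1 + 0.0589 × 8.12) = 0.452 / 1.478 = 0.3058.
Substrate removed = Q·(S₀ − S) = 13700 m³/d × (612 − 10.7) g/m³ = 8.24×10^6 g/d = 8238 kg/d.
Biomass synthesised: P_X = Y_obs × 8238 = 2519 kg VSS/d.
R_O = Q·(S₀ − S) − 1.42·P_X = 8238 − 1.42 × 2519 = 4661 kg O₂/d.

R_O ≈ 4660 kg O₂/d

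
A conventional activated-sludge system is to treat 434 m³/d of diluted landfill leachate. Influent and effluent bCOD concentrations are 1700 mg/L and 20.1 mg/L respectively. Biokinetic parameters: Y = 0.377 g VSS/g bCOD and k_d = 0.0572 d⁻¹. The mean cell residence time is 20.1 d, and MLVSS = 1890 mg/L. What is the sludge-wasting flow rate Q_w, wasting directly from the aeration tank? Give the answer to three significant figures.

Q_w ≈ 67.7 m³/d

Steady-state biomass mass balance: V·X·(1 + k_d·θ_c) = Y·Q·(S₀ − S)·θ_c, so V = 0.377 × 434 × (1700 − 20.1) × 20.1 / [1890 × (1 + 0.0572 × 20.1)] = 5.52×10^6 / 4063 = 1360 m³.
With mixed-liquor wasting, θ_c = V/Q_w, so Q_w = V/θ_c = 1360/20.1 = 67.65 m³/d.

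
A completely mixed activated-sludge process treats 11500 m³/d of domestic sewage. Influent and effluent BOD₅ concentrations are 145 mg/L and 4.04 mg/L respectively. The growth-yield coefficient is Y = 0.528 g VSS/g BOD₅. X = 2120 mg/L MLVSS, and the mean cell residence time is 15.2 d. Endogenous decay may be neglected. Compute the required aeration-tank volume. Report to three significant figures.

V ≈ 6140 m³

Biomass mass balance (decay neglected): V·X = Y·Q·(S₀ − S)·θ_c, so V = 0.528 × 11500 × (145 − 4.04) × 15.2 / 2120 = 6137 m³.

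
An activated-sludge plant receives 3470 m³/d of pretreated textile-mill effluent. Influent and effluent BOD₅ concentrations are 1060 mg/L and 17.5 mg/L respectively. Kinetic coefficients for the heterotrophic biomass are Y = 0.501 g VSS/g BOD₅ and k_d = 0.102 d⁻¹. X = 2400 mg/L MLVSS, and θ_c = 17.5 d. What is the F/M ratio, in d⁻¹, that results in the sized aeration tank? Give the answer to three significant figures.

F/M ≈ 0.323 d⁻¹

Steady-state biomass mass balance: V·X·(1 + k_d·θ_c) = Y·Q·(S₀ − S)·θ_c, so V = 0.501 × 3470 × (1060 − 17.5) × 17.5 / [2400 × (1 + 0.102 × 17.5)] = 3.17×10^7 / 6684 = 4745 m³.
F/M = applied load / biomass = Q·S₀/(V·X) = 3470 × 1060 / (4745 × 2400) = 0.3230 d⁻¹.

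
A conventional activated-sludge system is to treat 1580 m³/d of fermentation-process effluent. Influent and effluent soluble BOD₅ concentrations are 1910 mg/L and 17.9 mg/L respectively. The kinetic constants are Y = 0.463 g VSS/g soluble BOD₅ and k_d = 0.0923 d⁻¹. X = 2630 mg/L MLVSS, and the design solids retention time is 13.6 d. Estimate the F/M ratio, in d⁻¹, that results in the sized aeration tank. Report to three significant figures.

Steady-state biomass mass balance: V·X·(1 + k_d·θ_c) = Y·Q·(S₀ − S)·θ_c, so V = 0.463 × 1580 × (1910 − 17.9) × 13.6 / [2630 × (1 + 0.0923 × 13.6)] = 1.88×10^7 / 5931 = 3174 m³.
F/M = applied load / biomass = Q·S₀/(V·X) = 1580 × 1910 / (3174 × 2630) = 0.3616 d⁻¹.

F/M ≈ 0.362 d⁻¹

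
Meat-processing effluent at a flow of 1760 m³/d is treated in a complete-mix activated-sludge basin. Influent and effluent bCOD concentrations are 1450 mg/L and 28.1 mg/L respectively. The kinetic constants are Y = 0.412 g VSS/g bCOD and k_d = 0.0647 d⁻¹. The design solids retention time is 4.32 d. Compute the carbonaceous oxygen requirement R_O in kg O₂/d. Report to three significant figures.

R_O ≈ 1360 kg O₂/d

Observed yield with endogenous decay: Y_obs = Y / (1 + k_d·θ_c) = 0.412 / (1 + 0.0647 × 4.32) = 0.412 / 1.280 = 0.3220 g VSS/g bCOD.
Q·(S₀ − S) = 1760 × (1450 − 28.1) × 10⁻³ = 2503 kg/d removed.
P_X = Y_obs·Q·(S₀ − S) = 0.3220 × 2503 = 805.8 kg VSS/d.
R_O = Q·(S₀ − S) − 1.42·P_X = 2503 − 1.42 × 805.8 = 1358 kg O₂/d.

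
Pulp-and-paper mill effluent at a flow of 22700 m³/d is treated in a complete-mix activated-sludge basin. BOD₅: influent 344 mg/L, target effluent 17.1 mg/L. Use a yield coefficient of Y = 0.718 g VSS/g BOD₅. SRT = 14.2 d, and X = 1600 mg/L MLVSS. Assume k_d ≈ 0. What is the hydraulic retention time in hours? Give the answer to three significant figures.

V·X = Y·Q·ΔS·θ_c gives V = 0.718 × 22700 × (344 − 17.1) × 14.2 / 1600 = 47286 m³.
HRT = V/Q = 47286 m³ / 22700 m³·d⁻¹ = 2.083 d × 24 = 49.99 h.

τ ≈ 50.0 h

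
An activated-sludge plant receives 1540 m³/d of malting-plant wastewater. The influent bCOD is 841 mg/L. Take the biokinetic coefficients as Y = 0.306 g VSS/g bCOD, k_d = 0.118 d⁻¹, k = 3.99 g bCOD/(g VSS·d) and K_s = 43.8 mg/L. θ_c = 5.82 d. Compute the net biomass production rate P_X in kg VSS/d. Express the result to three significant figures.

Effluent substrate depends only on kinetics and SRT: S = K_s(1 + k_d θ_c) / [θ_c(Yk − k_d) − 1] = 43.8 × (1 + 0.118 × 5.82) / [5.82 × (0.306 × 3.99 − 0.118) − 1] = 73.88 / 5.419 = 13.63 mg/L.
Correct the yield for decay: Y_obs = Y/(1 + k_d θ_c) = 0.306 / (1 + 0.118 × 5.82) = 0.306 / 1.687 = 0.1814.
ΔS = 841 − 13.6 = 827.4 mg/L, so the substrate removal rate is 1540 × 827.4/1000 = 1274 kg bCOD/d.
Net biomass production P_X = Y_obs × Q·(S₀ − S) = 0.1814 × 1274 = 231.2 kg VSS/d.

P_X ≈ 231 kg VSS/d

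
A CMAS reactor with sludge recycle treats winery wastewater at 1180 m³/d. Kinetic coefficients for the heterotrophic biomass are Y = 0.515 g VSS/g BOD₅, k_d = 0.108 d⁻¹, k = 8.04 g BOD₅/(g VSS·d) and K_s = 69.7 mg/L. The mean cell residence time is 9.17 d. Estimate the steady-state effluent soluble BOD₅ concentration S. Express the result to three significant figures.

S ≈ 3.86 mg/L

Effluent substrate depends only on kinetics and SRT: S = K_s(1 + k_d θ_c) / [θ_c(Yk − k_d) − 1] = 69.7 × (1 + 0.108 × 9.17) / [9.17 × (0.515 × 8.04 − 0.108) − 1] = 138.7 / 35.98 = 3.856 mg/L.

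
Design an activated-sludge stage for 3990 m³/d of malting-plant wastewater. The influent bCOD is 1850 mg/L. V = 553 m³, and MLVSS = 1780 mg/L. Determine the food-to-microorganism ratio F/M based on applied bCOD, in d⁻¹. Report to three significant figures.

F/M ≈ 7.50 d⁻¹

F/M = Q·S₀ / (V·X) = 3990 × 1850 / (553.0 × 1780) = 7.499 g bCOD·(g VSS·d)⁻¹.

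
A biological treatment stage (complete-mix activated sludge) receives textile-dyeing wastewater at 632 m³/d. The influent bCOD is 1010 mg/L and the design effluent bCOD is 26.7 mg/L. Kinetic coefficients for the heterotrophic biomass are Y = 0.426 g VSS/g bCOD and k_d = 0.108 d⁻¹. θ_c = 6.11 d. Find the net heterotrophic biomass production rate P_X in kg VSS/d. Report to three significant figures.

P_X ≈ 159 kg VSS/d

The observed yield is Y_obs = Y/(1 + k_d·θ_c) = 0.426 / (1 + 0.108 × 6.11) = 0.426 / 1.660 = 0.2566 g VSS per g bCOD removed.
Substrate removed = Q·(S₀ − S) = 632 m³/d × (1010 − 26.7) g/m³ = 6.21×10^5 g/d = 621.4 kg/d.
Biomass produced: P_X = Y_obs·Q·ΔS = 0.2566 × 621.4 ≈ 159.5 kg VSS/d.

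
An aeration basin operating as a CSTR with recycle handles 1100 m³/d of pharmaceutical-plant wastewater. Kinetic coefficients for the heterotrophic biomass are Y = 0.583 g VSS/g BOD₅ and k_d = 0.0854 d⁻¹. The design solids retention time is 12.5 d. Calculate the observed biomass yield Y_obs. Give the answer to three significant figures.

Y_obs ≈ 0.282 g VSS/g BOD₅

The observed yield is Y_obs = Y/(1 + k_d·θ_c) = 0.583 / (1 + 0.0854 × 12.5) = 0.583 / 2.067 = 0.2820 g VSS per g BOD₅ removed.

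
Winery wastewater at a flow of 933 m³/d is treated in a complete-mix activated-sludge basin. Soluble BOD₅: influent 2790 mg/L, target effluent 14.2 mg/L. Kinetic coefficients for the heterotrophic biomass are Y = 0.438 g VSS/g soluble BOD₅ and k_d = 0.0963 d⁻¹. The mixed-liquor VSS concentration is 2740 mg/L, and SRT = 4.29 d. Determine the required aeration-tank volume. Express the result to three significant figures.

V ≈ 1260 m³

Steady-state biomass mass balance: V·X·(1 + k_d·θ_c) = Y·Q·(S₀ − S)·θ_c, so V = 0.438 × 933 × (2790 − 14.2) × 4.29 / [2740 × (1 + 0.0963 × 4.29)] = 4.87×10^6 / 3872 = 1257 m³.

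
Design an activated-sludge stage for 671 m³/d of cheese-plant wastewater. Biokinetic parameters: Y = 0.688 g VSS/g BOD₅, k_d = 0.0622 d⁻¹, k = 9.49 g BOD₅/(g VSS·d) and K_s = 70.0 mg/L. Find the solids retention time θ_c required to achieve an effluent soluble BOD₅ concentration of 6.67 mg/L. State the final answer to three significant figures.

From 1/θ_c = Y·k·S/(K_s + S) − k_d: Y·k·S/(K_s+S) = 0.688 × 9.49 × 6.67 / (70.0 + 6.67) = 0.5680 d⁻¹.
Then 1/θ_c = μ − k_d = 0.5680 − 0.0622 = 0.5058 d⁻¹, giving θ_c = 1.977 d.

θ_c ≈ 1.98 d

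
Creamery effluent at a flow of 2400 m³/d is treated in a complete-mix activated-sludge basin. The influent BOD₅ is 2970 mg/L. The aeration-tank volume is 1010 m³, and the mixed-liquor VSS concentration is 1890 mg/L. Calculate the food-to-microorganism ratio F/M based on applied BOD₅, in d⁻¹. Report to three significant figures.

F/M ≈ 3.73 d⁻¹

F/M = Q·S₀ / (V·X) = 2400 × 2970 / (1010 × 1890) = 3.734 g BOD₅·(g VSS·d)⁻¹.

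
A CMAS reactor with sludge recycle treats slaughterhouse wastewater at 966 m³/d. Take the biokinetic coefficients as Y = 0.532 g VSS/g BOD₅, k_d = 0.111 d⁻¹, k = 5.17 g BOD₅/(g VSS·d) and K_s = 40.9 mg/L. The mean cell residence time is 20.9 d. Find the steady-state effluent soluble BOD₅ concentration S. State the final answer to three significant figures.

For a completely mixed reactor with recycle the Lawrence–McCarty relation gives S = K_s·(1 + k_d·θ_c) / [θ_c·(Y·k − k_d) − 1] = 40.9 × (1 + 0.111 × 20.9) / [20.9 × (0.532 × 5.17 − 0.111) − 1] = 135.8 / 54.16 = 2.507 mg/L.

S ≈ 2.51 mg/L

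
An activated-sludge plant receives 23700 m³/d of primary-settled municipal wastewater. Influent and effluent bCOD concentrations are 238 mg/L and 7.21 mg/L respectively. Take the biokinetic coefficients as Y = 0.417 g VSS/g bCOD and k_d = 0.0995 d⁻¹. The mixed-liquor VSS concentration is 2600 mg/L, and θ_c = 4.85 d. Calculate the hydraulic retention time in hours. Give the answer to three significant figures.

From the SRT design equation V = Y Q (S₀−S) θ_c / [X (1 + k_d θ_c)] = 0.417 × 23700 × (238 − 7.21) × 4.85 / [2600 × (1 + 0.0995 × 4.85)] = 1.11×10^7 / 3855 = 2870 m³.
HRT = V/Q = 2870 m³ / 23700 m³·d⁻¹ = 0.1211 d × 24 = 2.906 h.

τ ≈ 2.91 h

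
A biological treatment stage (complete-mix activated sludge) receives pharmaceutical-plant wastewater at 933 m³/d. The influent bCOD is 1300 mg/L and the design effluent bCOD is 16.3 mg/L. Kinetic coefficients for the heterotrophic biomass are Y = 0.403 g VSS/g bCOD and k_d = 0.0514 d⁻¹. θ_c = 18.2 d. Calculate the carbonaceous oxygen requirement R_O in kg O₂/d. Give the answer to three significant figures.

The observed yield is Y_obs = Y/(1 + k_d·θ_c) = 0.403 / (1 + 0.0514 × 18.2) = 0.403 / 1.935 = 0.2082 g VSS per g bCOD removed.
Q·(S₀ − S) = 933 × (1300 − 16.3) × 10⁻³ = 1198 kg/d removed.
Net sludge production P_X = 0.2082 × 1198 = 249.4 kg VSS/d.
R_O = Q·(S₀ − S) − 1.42·P_X = 1198 − 1.42 × 249.4 = 843.6 kg O₂/d.

R_O ≈ 844 kg O₂/d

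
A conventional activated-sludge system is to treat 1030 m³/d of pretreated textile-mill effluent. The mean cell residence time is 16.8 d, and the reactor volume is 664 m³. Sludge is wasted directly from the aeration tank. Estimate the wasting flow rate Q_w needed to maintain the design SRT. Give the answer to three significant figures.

Q_w ≈ 39.5 m³/d

With mixed-liquor wasting, θ_c = V/Q_w, so Q_w = V/θ_c = 664.0/16.8 = 39.52 m³/d.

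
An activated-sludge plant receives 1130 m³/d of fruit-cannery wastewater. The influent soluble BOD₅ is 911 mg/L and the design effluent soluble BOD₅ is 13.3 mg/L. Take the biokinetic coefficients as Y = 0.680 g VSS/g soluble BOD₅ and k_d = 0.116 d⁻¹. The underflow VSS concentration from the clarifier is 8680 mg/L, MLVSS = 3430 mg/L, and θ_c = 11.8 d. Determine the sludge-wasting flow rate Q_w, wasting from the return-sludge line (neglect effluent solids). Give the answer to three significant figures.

From the SRT design equation V = Y Q (S₀−S) θ_c / [X (1 + k_d θ_c)] = 0.680 × 1130 × (911 − 13.3) × 11.8 / [3430 × (1 + 0.116 × 11.8)] = 8.14×10^6 / 8125 = 1002 m³.
Wasting from the return line (neglecting effluent solids): Q_w = V·X / (θ_c·X_r) = 1002 × 3430 / (11.8 × 8680) = 33.55 m³/d.

Q_w ≈ 33.5 m³/d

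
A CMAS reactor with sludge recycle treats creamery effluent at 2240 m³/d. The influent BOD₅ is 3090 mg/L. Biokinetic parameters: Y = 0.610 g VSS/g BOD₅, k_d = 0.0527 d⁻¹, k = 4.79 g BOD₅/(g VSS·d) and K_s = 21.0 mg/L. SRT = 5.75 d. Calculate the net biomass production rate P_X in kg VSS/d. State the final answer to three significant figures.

P_X ≈ 3240 kg VSS/d

Effluent substrate depends only on kinetics and SRT: S = K_s(1 + k_d θ_c) / [θ_c(Yk − k_d) − 1] = 21.0 × (1 + 0.0527 × 5.75) / [5.75 × (0.610 × 4.79 − 0.0527) − 1] = 27.36 / 15.50 = 1.766 mg/L.
Observed yield with endogenous decay: Y_obs = Y / (1 + k_d·θ_c) = 0.610 / (1 + 0.0527 × 5.75) = 0.610 / 1.303 = 0.4681 g VSS/g BOD₅.
ΔS = 3090 − 1.77 = 3088 mg/L, so the substrate removal rate is 2240 × 3088/1000 = 6918 kg BOD₅/d.
P_X = Y_obs · Q(S₀ − S) = 0.4681 × 6918 = 3238 kg VSS/d.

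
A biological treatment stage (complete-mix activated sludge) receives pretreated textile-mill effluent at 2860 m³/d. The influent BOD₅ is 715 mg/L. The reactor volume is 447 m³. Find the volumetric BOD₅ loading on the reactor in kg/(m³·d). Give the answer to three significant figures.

L_v ≈ 4.57 kg BOD₅/(m³·d)

L_v = Q S₀ / V = 2860 × 715 × 10⁻³ / 447.0 = 4.575 kg/(m³·d).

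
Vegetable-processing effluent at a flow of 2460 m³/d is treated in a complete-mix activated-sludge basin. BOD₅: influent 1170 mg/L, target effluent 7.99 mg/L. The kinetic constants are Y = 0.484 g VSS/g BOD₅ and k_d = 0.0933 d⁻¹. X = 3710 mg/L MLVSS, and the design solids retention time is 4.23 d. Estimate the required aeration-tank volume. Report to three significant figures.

V ≈ 1130 m³

Rearranging the biomass balance for a CMAS with decay, V = Y·Q·ΔS·θ_c / [X·(1+k_d θ_c)] = 0.484 × 2460 × (1170 − 7.99) × 4.23 / [3710 × (1 + 0.0933 × 4.23)] = 5.85×10^6 / 5174 = 1131 m³.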